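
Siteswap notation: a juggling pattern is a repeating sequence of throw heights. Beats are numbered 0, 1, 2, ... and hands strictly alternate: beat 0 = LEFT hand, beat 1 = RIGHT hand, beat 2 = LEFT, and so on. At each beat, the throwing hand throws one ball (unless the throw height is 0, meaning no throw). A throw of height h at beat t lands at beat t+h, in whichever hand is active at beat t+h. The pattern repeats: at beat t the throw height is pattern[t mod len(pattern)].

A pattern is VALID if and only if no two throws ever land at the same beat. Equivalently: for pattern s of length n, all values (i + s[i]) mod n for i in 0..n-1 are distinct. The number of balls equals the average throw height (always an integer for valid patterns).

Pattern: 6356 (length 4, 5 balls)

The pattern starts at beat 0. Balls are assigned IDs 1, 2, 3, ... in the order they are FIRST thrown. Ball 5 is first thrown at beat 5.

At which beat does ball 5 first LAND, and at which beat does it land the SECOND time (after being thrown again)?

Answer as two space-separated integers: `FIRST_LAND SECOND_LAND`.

Answer: 8 14

Derivation:
Beat 0 (L): throw ball1 h=6 -> lands@6:L; in-air after throw: [b1@6:L]
Beat 1 (R): throw ball2 h=3 -> lands@4:L; in-air after throw: [b2@4:L b1@6:L]
Beat 2 (L): throw ball3 h=5 -> lands@7:R; in-air after throw: [b2@4:L b1@6:L b3@7:R]
Beat 3 (R): throw ball4 h=6 -> lands@9:R; in-air after throw: [b2@4:L b1@6:L b3@7:R b4@9:R]
Beat 4 (L): throw ball2 h=6 -> lands@10:L; in-air after throw: [b1@6:L b3@7:R b4@9:R b2@10:L]
Beat 5 (R): throw ball5 h=3 -> lands@8:L; in-air after throw: [b1@6:L b3@7:R b5@8:L b4@9:R b2@10:L]
Beat 6 (L): throw ball1 h=5 -> lands@11:R; in-air after throw: [b3@7:R b5@8:L b4@9:R b2@10:L b1@11:R]
Beat 7 (R): throw ball3 h=6 -> lands@13:R; in-air after throw: [b5@8:L b4@9:R b2@10:L b1@11:R b3@13:R]
Beat 8 (L): throw ball5 h=6 -> lands@14:L; in-air after throw: [b4@9:R b2@10:L b1@11:R b3@13:R b5@14:L]
Beat 9 (R): throw ball4 h=3 -> lands@12:L; in-air after throw: [b2@10:L b1@11:R b4@12:L b3@13:R b5@14:L]
Beat 10 (L): throw ball2 h=5 -> lands@15:R; in-air after throw: [b1@11:R b4@12:L b3@13:R b5@14:L b2@15:R]
Beat 11 (R): throw ball1 h=6 -> lands@17:R; in-air after throw: [b4@12:L b3@13:R b5@14:L b2@15:R b1@17:R]
Beat 12 (L): throw ball4 h=6 -> lands@18:L; in-air after throw: [b3@13:R b5@14:L b2@15:R b1@17:R b4@18:L]
Beat 13 (R): throw ball3 h=3 -> lands@16:L; in-air after throw: [b5@14:L b2@15:R b3@16:L b1@17:R b4@18:L]
Beat 14 (L): throw ball5 h=5 -> lands@19:R; in-air after throw: [b2@15:R b3@16:L b1@17:R b4@18:L b5@19:R]
Ball 5: thrown@5 h=3 -> first land @8; rethrown@8 h=6 -> second land @14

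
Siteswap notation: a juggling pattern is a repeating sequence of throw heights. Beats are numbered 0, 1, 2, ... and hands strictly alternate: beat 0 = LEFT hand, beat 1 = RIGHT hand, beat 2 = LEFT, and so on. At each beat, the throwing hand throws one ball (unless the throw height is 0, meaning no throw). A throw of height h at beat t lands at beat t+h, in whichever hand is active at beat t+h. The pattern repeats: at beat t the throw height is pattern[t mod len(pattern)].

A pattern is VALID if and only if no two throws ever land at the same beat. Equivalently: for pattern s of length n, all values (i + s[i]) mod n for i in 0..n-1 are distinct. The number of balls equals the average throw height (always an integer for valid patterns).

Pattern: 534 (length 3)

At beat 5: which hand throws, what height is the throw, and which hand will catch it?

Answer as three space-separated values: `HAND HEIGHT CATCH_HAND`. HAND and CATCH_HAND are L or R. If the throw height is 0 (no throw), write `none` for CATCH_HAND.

Answer: R 4 R

Derivation:
Beat 5: 5 mod 2 = 1, so hand = R
Throw height = pattern[5 mod 3] = pattern[2] = 4
Lands at beat 5+4=9, 9 mod 2 = 1, so catch hand = R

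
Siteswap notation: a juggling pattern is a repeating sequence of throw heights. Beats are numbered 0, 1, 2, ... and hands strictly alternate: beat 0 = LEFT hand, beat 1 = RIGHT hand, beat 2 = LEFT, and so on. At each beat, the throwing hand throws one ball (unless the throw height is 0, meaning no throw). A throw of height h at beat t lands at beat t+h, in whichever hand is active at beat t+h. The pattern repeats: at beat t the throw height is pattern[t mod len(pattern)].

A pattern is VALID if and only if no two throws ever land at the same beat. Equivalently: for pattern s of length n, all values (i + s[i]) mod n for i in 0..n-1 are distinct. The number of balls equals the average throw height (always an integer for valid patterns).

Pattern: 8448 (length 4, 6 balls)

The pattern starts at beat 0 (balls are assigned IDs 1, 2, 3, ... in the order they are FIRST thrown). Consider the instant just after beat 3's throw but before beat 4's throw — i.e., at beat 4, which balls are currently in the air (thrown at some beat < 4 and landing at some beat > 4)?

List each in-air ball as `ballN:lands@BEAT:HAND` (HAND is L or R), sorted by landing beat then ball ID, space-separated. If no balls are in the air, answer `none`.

Answer: ball2:lands@5:R ball3:lands@6:L ball1:lands@8:L ball4:lands@11:R

Derivation:
Beat 0 (L): throw ball1 h=8 -> lands@8:L; in-air after throw: [b1@8:L]
Beat 1 (R): throw ball2 h=4 -> lands@5:R; in-air after throw: [b2@5:R b1@8:L]
Beat 2 (L): throw ball3 h=4 -> lands@6:L; in-air after throw: [b2@5:R b3@6:L b1@8:L]
Beat 3 (R): throw ball4 h=8 -> lands@11:R; in-air after throw: [b2@5:R b3@6:L b1@8:L b4@11:R]
Beat 4 (L): throw ball5 h=8 -> lands@12:L; in-air after throw: [b2@5:R b3@6:L b1@8:L b4@11:R b5@12:L]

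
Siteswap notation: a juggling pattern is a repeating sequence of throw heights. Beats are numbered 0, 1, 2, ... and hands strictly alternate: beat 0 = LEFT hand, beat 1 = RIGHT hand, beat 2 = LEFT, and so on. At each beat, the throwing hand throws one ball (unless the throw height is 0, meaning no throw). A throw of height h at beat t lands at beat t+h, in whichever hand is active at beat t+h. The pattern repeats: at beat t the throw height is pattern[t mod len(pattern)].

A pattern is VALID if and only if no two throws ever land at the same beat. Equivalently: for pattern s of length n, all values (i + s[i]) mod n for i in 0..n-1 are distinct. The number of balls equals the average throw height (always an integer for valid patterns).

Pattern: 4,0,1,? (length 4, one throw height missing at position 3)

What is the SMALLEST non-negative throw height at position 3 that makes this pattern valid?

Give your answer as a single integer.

i=0: (0 + 4) mod 4 = 0
i=1: (1 + 0) mod 4 = 1
i=2: (2 + 1) mod 4 = 3
i=3: s[i]=? (unknown)
Known residues: [0, 1, 3]; need a permutation of 0..3, so missing residue r = 2
Need (3 + s) mod 4 = 2; smallest s = (2 - 3) mod 4 = 3

Answer: 3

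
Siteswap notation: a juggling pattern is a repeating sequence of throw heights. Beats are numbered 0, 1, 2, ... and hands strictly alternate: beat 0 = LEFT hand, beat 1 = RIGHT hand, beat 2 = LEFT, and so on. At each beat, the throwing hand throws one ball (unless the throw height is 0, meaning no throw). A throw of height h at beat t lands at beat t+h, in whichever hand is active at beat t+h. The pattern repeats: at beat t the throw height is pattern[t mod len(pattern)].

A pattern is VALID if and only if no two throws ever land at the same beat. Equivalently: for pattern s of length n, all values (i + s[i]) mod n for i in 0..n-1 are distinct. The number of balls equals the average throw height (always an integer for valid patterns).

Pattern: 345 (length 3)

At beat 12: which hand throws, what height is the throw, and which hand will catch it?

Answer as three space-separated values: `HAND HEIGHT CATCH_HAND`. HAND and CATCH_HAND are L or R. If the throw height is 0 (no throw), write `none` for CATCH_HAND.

Beat 12: 12 mod 2 = 0, so hand = L
Throw height = pattern[12 mod 3] = pattern[0] = 3
Lands at beat 12+3=15, 15 mod 2 = 1, so catch hand = R

Answer: L 3 R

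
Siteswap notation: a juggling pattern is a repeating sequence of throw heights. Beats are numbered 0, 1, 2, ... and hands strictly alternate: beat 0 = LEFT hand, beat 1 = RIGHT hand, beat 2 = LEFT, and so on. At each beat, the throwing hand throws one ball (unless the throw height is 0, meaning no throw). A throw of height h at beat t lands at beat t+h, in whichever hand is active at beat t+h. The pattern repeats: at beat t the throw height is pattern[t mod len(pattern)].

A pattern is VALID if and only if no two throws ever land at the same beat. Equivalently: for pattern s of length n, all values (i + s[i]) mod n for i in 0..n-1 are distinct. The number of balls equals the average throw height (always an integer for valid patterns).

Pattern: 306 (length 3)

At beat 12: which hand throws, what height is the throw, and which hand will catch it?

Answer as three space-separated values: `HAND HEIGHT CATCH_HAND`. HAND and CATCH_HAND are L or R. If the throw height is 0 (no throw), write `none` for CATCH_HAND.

Answer: L 3 R

Derivation:
Beat 12: 12 mod 2 = 0, so hand = L
Throw height = pattern[12 mod 3] = pattern[0] = 3
Lands at beat 12+3=15, 15 mod 2 = 1, so catch hand = R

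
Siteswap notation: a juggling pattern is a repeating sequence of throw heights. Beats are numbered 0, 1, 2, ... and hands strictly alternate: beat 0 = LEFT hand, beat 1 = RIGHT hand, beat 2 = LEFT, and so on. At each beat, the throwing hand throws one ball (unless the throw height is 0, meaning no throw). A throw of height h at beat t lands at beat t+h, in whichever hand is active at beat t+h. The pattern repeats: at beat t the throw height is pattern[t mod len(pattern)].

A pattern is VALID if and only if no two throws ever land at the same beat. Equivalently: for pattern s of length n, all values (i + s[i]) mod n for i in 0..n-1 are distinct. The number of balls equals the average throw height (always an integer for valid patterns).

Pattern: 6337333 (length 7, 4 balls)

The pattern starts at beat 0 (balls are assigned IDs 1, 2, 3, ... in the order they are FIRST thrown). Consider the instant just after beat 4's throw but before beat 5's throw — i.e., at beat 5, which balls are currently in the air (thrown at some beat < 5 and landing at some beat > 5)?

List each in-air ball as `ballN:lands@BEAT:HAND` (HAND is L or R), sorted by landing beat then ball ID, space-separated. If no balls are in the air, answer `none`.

Answer: ball1:lands@6:L ball2:lands@7:R ball4:lands@10:L

Derivation:
Beat 0 (L): throw ball1 h=6 -> lands@6:L; in-air after throw: [b1@6:L]
Beat 1 (R): throw ball2 h=3 -> lands@4:L; in-air after throw: [b2@4:L b1@6:L]
Beat 2 (L): throw ball3 h=3 -> lands@5:R; in-air after throw: [b2@4:L b3@5:R b1@6:L]
Beat 3 (R): throw ball4 h=7 -> lands@10:L; in-air after throw: [b2@4:L b3@5:R b1@6:L b4@10:L]
Beat 4 (L): throw ball2 h=3 -> lands@7:R; in-air after throw: [b3@5:R b1@6:L b2@7:R b4@10:L]
Beat 5 (R): throw ball3 h=3 -> lands@8:L; in-air after throw: [b1@6:L b2@7:R b3@8:L b4@10:L]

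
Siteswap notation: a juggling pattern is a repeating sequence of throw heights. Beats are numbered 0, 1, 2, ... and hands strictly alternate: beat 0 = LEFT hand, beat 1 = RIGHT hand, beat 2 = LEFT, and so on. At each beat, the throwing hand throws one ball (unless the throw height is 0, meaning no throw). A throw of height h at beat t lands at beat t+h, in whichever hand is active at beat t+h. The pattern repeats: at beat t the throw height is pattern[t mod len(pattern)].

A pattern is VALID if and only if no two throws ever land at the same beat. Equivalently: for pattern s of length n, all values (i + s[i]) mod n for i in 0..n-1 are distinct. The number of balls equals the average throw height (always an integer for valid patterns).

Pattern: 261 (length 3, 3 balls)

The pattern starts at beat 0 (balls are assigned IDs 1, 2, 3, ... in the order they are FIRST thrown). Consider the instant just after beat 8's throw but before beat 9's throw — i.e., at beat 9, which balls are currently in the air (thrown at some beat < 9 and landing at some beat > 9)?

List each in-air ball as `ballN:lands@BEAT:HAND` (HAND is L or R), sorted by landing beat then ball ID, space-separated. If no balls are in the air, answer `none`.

Answer: ball3:lands@10:L ball2:lands@13:R

Derivation:
Beat 0 (L): throw ball1 h=2 -> lands@2:L; in-air after throw: [b1@2:L]
Beat 1 (R): throw ball2 h=6 -> lands@7:R; in-air after throw: [b1@2:L b2@7:R]
Beat 2 (L): throw ball1 h=1 -> lands@3:R; in-air after throw: [b1@3:R b2@7:R]
Beat 3 (R): throw ball1 h=2 -> lands@5:R; in-air after throw: [b1@5:R b2@7:R]
Beat 4 (L): throw ball3 h=6 -> lands@10:L; in-air after throw: [b1@5:R b2@7:R b3@10:L]
Beat 5 (R): throw ball1 h=1 -> lands@6:L; in-air after throw: [b1@6:L b2@7:R b3@10:L]
Beat 6 (L): throw ball1 h=2 -> lands@8:L; in-air after throw: [b2@7:R b1@8:L b3@10:L]
Beat 7 (R): throw ball2 h=6 -> lands@13:R; in-air after throw: [b1@8:L b3@10:L b2@13:R]
Beat 8 (L): throw ball1 h=1 -> lands@9:R; in-air after throw: [b1@9:R b3@10:L b2@13:R]
Beat 9 (R): throw ball1 h=2 -> lands@11:R; in-air after throw: [b3@10:L b1@11:R b2@13:R]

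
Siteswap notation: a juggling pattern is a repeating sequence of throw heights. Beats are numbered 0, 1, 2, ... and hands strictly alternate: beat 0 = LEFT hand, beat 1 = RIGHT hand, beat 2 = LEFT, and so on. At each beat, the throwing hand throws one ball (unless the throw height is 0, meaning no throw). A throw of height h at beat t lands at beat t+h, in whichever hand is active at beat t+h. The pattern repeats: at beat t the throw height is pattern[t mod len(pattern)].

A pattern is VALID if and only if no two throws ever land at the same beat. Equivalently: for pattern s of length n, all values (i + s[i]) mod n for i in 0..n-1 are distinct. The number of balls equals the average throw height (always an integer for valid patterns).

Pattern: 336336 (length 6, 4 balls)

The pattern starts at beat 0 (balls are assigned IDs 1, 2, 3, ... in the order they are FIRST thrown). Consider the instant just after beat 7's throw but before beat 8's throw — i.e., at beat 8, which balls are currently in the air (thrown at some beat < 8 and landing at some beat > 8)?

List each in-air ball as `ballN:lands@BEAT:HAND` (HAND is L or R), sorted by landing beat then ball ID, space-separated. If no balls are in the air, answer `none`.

Beat 0 (L): throw ball1 h=3 -> lands@3:R; in-air after throw: [b1@3:R]
Beat 1 (R): throw ball2 h=3 -> lands@4:L; in-air after throw: [b1@3:R b2@4:L]
Beat 2 (L): throw ball3 h=6 -> lands@8:L; in-air after throw: [b1@3:R b2@4:L b3@8:L]
Beat 3 (R): throw ball1 h=3 -> lands@6:L; in-air after throw: [b2@4:L b1@6:L b3@8:L]
Beat 4 (L): throw ball2 h=3 -> lands@7:R; in-air after throw: [b1@6:L b2@7:R b3@8:L]
Beat 5 (R): throw ball4 h=6 -> lands@11:R; in-air after throw: [b1@6:L b2@7:R b3@8:L b4@11:R]
Beat 6 (L): throw ball1 h=3 -> lands@9:R; in-air after throw: [b2@7:R b3@8:L b1@9:R b4@11:R]
Beat 7 (R): throw ball2 h=3 -> lands@10:L; in-air after throw: [b3@8:L b1@9:R b2@10:L b4@11:R]
Beat 8 (L): throw ball3 h=6 -> lands@14:L; in-air after throw: [b1@9:R b2@10:L b4@11:R b3@14:L]

Answer: ball1:lands@9:R ball2:lands@10:L ball4:lands@11:R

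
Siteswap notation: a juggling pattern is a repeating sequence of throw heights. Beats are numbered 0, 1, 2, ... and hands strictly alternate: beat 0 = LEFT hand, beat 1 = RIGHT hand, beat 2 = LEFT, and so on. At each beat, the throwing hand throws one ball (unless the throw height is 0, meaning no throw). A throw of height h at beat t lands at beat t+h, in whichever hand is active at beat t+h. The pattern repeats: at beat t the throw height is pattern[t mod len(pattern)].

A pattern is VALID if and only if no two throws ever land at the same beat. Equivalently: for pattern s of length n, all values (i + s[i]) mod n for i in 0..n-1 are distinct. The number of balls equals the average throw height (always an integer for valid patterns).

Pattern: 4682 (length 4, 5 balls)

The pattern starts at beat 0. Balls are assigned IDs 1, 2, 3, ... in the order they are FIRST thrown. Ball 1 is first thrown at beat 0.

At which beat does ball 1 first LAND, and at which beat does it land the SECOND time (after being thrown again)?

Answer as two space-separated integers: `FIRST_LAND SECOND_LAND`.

Answer: 4 8

Derivation:
Beat 0 (L): throw ball1 h=4 -> lands@4:L; in-air after throw: [b1@4:L]
Beat 1 (R): throw ball2 h=6 -> lands@7:R; in-air after throw: [b1@4:L b2@7:R]
Beat 2 (L): throw ball3 h=8 -> lands@10:L; in-air after throw: [b1@4:L b2@7:R b3@10:L]
Beat 3 (R): throw ball4 h=2 -> lands@5:R; in-air after throw: [b1@4:L b4@5:R b2@7:R b3@10:L]
Beat 4 (L): throw ball1 h=4 -> lands@8:L; in-air after throw: [b4@5:R b2@7:R b1@8:L b3@10:L]
Beat 5 (R): throw ball4 h=6 -> lands@11:R; in-air after throw: [b2@7:R b1@8:L b3@10:L b4@11:R]
Beat 6 (L): throw ball5 h=8 -> lands@14:L; in-air after throw: [b2@7:R b1@8:L b3@10:L b4@11:R b5@14:L]
Beat 7 (R): throw ball2 h=2 -> lands@9:R; in-air after throw: [b1@8:L b2@9:R b3@10:L b4@11:R b5@14:L]
Beat 8 (L): throw ball1 h=4 -> lands@12:L; in-air after throw: [b2@9:R b3@10:L b4@11:R b1@12:L b5@14:L]
Ball 1: thrown@0 h=4 -> first land @4; rethrown@4 h=4 -> second land @8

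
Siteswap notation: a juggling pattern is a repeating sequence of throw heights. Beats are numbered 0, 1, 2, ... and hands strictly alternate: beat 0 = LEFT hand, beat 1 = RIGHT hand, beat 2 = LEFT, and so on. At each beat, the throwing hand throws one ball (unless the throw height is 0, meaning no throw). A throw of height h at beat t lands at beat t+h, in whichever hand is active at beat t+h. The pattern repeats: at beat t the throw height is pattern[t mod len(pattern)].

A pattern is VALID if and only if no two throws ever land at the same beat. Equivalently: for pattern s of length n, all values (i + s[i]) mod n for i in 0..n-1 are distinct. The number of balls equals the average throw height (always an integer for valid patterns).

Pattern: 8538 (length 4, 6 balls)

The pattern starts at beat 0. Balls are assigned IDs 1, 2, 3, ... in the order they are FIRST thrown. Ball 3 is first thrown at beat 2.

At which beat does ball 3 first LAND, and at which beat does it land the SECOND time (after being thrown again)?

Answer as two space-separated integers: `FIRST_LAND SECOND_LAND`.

Answer: 5 10

Derivation:
Beat 0 (L): throw ball1 h=8 -> lands@8:L; in-air after throw: [b1@8:L]
Beat 1 (R): throw ball2 h=5 -> lands@6:L; in-air after throw: [b2@6:L b1@8:L]
Beat 2 (L): throw ball3 h=3 -> lands@5:R; in-air after throw: [b3@5:R b2@6:L b1@8:L]
Beat 3 (R): throw ball4 h=8 -> lands@11:R; in-air after throw: [b3@5:R b2@6:L b1@8:L b4@11:R]
Beat 4 (L): throw ball5 h=8 -> lands@12:L; in-air after throw: [b3@5:R b2@6:L b1@8:L b4@11:R b5@12:L]
Beat 5 (R): throw ball3 h=5 -> lands@10:L; in-air after throw: [b2@6:L b1@8:L b3@10:L b4@11:R b5@12:L]
Beat 6 (L): throw ball2 h=3 -> lands@9:R; in-air after throw: [b1@8:L b2@9:R b3@10:L b4@11:R b5@12:L]
Beat 7 (R): throw ball6 h=8 -> lands@15:R; in-air after throw: [b1@8:L b2@9:R b3@10:L b4@11:R b5@12:L b6@15:R]
Beat 8 (L): throw ball1 h=8 -> lands@16:L; in-air after throw: [b2@9:R b3@10:L b4@11:R b5@12:L b6@15:R b1@16:L]
Beat 9 (R): throw ball2 h=5 -> lands@14:L; in-air after throw: [b3@10:L b4@11:R b5@12:L b2@14:L b6@15:R b1@16:L]
Beat 10 (L): throw ball3 h=3 -> lands@13:R; in-air after throw: [b4@11:R b5@12:L b3@13:R b2@14:L b6@15:R b1@16:L]
Ball 3: thrown@2 h=3 -> first land @5; rethrown@5 h=5 -> second land @10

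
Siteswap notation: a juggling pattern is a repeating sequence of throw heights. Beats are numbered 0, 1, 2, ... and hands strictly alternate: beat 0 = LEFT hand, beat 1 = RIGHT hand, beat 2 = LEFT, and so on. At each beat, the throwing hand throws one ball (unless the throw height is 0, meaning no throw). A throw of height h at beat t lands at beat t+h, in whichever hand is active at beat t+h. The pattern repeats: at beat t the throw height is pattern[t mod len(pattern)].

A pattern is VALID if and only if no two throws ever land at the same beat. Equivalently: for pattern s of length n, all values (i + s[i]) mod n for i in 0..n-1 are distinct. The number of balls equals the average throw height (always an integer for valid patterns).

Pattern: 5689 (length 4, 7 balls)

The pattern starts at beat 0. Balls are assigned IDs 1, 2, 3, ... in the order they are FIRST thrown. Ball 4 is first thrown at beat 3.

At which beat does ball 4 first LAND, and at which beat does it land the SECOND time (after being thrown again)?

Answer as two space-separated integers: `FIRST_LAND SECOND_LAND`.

Answer: 12 17

Derivation:
Beat 0 (L): throw ball1 h=5 -> lands@5:R; in-air after throw: [b1@5:R]
Beat 1 (R): throw ball2 h=6 -> lands@7:R; in-air after throw: [b1@5:R b2@7:R]
Beat 2 (L): throw ball3 h=8 -> lands@10:L; in-air after throw: [b1@5:R b2@7:R b3@10:L]
Beat 3 (R): throw ball4 h=9 -> lands@12:L; in-air after throw: [b1@5:R b2@7:R b3@10:L b4@12:L]
Beat 4 (L): throw ball5 h=5 -> lands@9:R; in-air after throw: [b1@5:R b2@7:R b5@9:R b3@10:L b4@12:L]
Beat 5 (R): throw ball1 h=6 -> lands@11:R; in-air after throw: [b2@7:R b5@9:R b3@10:L b1@11:R b4@12:L]
Beat 6 (L): throw ball6 h=8 -> lands@14:L; in-air after throw: [b2@7:R b5@9:R b3@10:L b1@11:R b4@12:L b6@14:L]
Beat 7 (R): throw ball2 h=9 -> lands@16:L; in-air after throw: [b5@9:R b3@10:L b1@11:R b4@12:L b6@14:L b2@16:L]
Beat 8 (L): throw ball7 h=5 -> lands@13:R; in-air after throw: [b5@9:R b3@10:L b1@11:R b4@12:L b7@13:R b6@14:L b2@16:L]
Beat 9 (R): throw ball5 h=6 -> lands@15:R; in-air after throw: [b3@10:L b1@11:R b4@12:L b7@13:R b6@14:L b5@15:R b2@16:L]
Beat 10 (L): throw ball3 h=8 -> lands@18:L; in-air after throw: [b1@11:R b4@12:L b7@13:R b6@14:L b5@15:R b2@16:L b3@18:L]
Beat 11 (R): throw ball1 h=9 -> lands@20:L; in-air after throw: [b4@12:L b7@13:R b6@14:L b5@15:R b2@16:L b3@18:L b1@20:L]
Beat 12 (L): throw ball4 h=5 -> lands@17:R; in-air after throw: [b7@13:R b6@14:L b5@15:R b2@16:L b4@17:R b3@18:L b1@20:L]
Beat 13 (R): throw ball7 h=6 -> lands@19:R; in-air after throw: [b6@14:L b5@15:R b2@16:L b4@17:R b3@18:L b7@19:R b1@20:L]
Beat 14 (L): throw ball6 h=8 -> lands@22:L; in-air after throw: [b5@15:R b2@16:L b4@17:R b3@18:L b7@19:R b1@20:L b6@22:L]
Beat 15 (R): throw ball5 h=9 -> lands@24:L; in-air after throw: [b2@16:L b4@17:R b3@18:L b7@19:R b1@20:L b6@22:L b5@24:L]
Beat 16 (L): throw ball2 h=5 -> lands@21:R; in-air after throw: [b4@17:R b3@18:L b7@19:R b1@20:L b2@21:R b6@22:L b5@24:L]
Beat 17 (R): throw ball4 h=6 -> lands@23:R; in-air after throw: [b3@18:L b7@19:R b1@20:L b2@21:R b6@22:L b4@23:R b5@24:L]
Ball 4: thrown@3 h=9 -> first land @12; rethrown@12 h=5 -> second land @17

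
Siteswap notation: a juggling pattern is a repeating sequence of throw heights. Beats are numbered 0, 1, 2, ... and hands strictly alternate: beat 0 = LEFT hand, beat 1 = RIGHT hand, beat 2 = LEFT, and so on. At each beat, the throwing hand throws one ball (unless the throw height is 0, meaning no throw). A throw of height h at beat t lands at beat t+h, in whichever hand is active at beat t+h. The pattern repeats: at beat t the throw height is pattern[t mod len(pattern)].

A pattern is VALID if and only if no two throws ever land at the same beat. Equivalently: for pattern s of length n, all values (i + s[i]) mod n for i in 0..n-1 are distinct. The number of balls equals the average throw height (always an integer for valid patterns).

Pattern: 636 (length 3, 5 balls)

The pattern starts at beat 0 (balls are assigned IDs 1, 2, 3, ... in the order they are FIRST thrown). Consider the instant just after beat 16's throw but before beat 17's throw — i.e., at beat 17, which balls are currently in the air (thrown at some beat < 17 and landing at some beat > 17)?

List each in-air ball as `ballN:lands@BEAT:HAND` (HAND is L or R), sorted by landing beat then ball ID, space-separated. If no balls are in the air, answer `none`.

Beat 0 (L): throw ball1 h=6 -> lands@6:L; in-air after throw: [b1@6:L]
Beat 1 (R): throw ball2 h=3 -> lands@4:L; in-air after throw: [b2@4:L b1@6:L]
Beat 2 (L): throw ball3 h=6 -> lands@8:L; in-air after throw: [b2@4:L b1@6:L b3@8:L]
Beat 3 (R): throw ball4 h=6 -> lands@9:R; in-air after throw: [b2@4:L b1@6:L b3@8:L b4@9:R]
Beat 4 (L): throw ball2 h=3 -> lands@7:R; in-air after throw: [b1@6:L b2@7:R b3@8:L b4@9:R]
Beat 5 (R): throw ball5 h=6 -> lands@11:R; in-air after throw: [b1@6:L b2@7:R b3@8:L b4@9:R b5@11:R]
Beat 6 (L): throw ball1 h=6 -> lands@12:L; in-air after throw: [b2@7:R b3@8:L b4@9:R b5@11:R b1@12:L]
Beat 7 (R): throw ball2 h=3 -> lands@10:L; in-air after throw: [b3@8:L b4@9:R b2@10:L b5@11:R b1@12:L]
Beat 8 (L): throw ball3 h=6 -> lands@14:L; in-air after throw: [b4@9:R b2@10:L b5@11:R b1@12:L b3@14:L]
Beat 9 (R): throw ball4 h=6 -> lands@15:R; in-air after throw: [b2@10:L b5@11:R b1@12:L b3@14:L b4@15:R]
Beat 10 (L): throw ball2 h=3 -> lands@13:R; in-air after throw: [b5@11:R b1@12:L b2@13:R b3@14:L b4@15:R]
Beat 11 (R): throw ball5 h=6 -> lands@17:R; in-air after throw: [b1@12:L b2@13:R b3@14:L b4@15:R b5@17:R]
Beat 12 (L): throw ball1 h=6 -> lands@18:L; in-air after throw: [b2@13:R b3@14:L b4@15:R b5@17:R b1@18:L]
Beat 13 (R): throw ball2 h=3 -> lands@16:L; in-air after throw: [b3@14:L b4@15:R b2@16:L b5@17:R b1@18:L]
Beat 14 (L): throw ball3 h=6 -> lands@20:L; in-air after throw: [b4@15:R b2@16:L b5@17:R b1@18:L b3@20:L]
Beat 15 (R): throw ball4 h=6 -> lands@21:R; in-air after throw: [b2@16:L b5@17:R b1@18:L b3@20:L b4@21:R]
Beat 16 (L): throw ball2 h=3 -> lands@19:R; in-air after throw: [b5@17:R b1@18:L b2@19:R b3@20:L b4@21:R]
Beat 17 (R): throw ball5 h=6 -> lands@23:R; in-air after throw: [b1@18:L b2@19:R b3@20:L b4@21:R b5@23:R]

Answer: ball1:lands@18:L ball2:lands@19:R ball3:lands@20:L ball4:lands@21:R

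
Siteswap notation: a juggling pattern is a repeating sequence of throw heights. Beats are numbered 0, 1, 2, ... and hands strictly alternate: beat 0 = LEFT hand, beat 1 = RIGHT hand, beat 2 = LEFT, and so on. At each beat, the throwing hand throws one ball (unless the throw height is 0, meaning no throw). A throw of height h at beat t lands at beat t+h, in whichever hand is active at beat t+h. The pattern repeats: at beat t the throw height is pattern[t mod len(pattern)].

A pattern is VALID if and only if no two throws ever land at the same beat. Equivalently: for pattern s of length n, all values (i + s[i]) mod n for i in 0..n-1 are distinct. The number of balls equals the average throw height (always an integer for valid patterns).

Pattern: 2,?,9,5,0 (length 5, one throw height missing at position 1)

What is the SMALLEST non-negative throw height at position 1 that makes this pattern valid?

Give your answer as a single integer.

i=0: (0 + 2) mod 5 = 2
i=1: s[i]=? (unknown)
i=2: (2 + 9) mod 5 = 1
i=3: (3 + 5) mod 5 = 3
i=4: (4 + 0) mod 5 = 4
Known residues: [1, 2, 3, 4]; need a permutation of 0..4, so missing residue r = 0
Need (1 + s) mod 5 = 0; smallest s = (0 - 1) mod 5 = 4

Answer: 4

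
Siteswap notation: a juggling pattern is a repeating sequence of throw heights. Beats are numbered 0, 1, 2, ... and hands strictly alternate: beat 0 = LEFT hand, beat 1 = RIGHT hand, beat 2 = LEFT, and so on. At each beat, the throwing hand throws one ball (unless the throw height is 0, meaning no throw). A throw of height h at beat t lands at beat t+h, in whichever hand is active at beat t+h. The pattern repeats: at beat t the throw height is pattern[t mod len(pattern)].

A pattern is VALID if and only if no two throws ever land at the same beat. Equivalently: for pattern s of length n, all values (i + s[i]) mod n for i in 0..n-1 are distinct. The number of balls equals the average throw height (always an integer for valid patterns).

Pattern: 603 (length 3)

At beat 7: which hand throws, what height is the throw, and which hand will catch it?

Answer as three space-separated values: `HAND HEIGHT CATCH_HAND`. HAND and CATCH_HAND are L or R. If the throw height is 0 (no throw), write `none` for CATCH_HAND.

Answer: R 0 none

Derivation:
Beat 7: 7 mod 2 = 1, so hand = R
Throw height = pattern[7 mod 3] = pattern[1] = 0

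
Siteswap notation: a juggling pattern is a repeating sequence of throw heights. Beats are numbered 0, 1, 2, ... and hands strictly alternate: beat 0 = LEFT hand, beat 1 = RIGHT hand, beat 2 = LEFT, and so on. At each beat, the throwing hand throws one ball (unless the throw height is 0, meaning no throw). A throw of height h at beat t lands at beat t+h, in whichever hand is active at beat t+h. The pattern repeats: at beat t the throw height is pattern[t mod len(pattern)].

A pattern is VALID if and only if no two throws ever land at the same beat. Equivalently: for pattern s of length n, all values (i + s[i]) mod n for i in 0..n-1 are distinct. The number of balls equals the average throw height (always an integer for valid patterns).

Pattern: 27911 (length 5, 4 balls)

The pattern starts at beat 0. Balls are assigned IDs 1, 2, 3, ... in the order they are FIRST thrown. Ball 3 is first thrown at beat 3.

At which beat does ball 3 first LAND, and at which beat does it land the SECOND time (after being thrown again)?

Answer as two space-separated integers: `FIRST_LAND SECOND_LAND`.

Beat 0 (L): throw ball1 h=2 -> lands@2:L; in-air after throw: [b1@2:L]
Beat 1 (R): throw ball2 h=7 -> lands@8:L; in-air after throw: [b1@2:L b2@8:L]
Beat 2 (L): throw ball1 h=9 -> lands@11:R; in-air after throw: [b2@8:L b1@11:R]
Beat 3 (R): throw ball3 h=1 -> lands@4:L; in-air after throw: [b3@4:L b2@8:L b1@11:R]
Beat 4 (L): throw ball3 h=1 -> lands@5:R; in-air after throw: [b3@5:R b2@8:L b1@11:R]
Beat 5 (R): throw ball3 h=2 -> lands@7:R; in-air after throw: [b3@7:R b2@8:L b1@11:R]
Ball 3: thrown@3 h=1 -> first land @4; rethrown@4 h=1 -> second land @5

Answer: 4 5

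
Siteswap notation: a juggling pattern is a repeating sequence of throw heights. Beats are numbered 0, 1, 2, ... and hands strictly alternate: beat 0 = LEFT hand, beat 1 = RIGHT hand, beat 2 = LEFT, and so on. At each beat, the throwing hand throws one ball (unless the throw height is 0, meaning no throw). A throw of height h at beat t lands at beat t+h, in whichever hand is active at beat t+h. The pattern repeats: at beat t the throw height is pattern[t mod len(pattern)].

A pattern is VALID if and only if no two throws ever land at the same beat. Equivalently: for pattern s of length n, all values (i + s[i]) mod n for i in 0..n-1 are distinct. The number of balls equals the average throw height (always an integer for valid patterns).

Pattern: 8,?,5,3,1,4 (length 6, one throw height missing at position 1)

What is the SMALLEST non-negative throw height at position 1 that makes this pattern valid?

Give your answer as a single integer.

Answer: 3

Derivation:
i=0: (0 + 8) mod 6 = 2
i=1: s[i]=? (unknown)
i=2: (2 + 5) mod 6 = 1
i=3: (3 + 3) mod 6 = 0
i=4: (4 + 1) mod 6 = 5
i=5: (5 + 4) mod 6 = 3
Known residues: [0, 1, 2, 3, 5]; need a permutation of 0..5, so missing residue r = 4
Need (1 + s) mod 6 = 4; smallest s = (4 - 1) mod 6 = 3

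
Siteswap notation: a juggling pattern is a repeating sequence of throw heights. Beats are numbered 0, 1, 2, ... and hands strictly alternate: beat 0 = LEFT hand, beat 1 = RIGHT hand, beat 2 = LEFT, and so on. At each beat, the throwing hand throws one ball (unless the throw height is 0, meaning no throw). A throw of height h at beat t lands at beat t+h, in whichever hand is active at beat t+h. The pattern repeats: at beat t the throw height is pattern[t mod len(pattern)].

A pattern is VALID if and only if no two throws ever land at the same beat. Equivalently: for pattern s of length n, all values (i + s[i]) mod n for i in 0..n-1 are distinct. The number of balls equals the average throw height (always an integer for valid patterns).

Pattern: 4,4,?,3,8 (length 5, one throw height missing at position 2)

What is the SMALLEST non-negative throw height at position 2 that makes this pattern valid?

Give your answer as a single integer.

i=0: (0 + 4) mod 5 = 4
i=1: (1 + 4) mod 5 = 0
i=2: s[i]=? (unknown)
i=3: (3 + 3) mod 5 = 1
i=4: (4 + 8) mod 5 = 2
Known residues: [0, 1, 2, 4]; need a permutation of 0..4, so missing residue r = 3
Need (2 + s) mod 5 = 3; smallest s = (3 - 2) mod 5 = 1

Answer: 1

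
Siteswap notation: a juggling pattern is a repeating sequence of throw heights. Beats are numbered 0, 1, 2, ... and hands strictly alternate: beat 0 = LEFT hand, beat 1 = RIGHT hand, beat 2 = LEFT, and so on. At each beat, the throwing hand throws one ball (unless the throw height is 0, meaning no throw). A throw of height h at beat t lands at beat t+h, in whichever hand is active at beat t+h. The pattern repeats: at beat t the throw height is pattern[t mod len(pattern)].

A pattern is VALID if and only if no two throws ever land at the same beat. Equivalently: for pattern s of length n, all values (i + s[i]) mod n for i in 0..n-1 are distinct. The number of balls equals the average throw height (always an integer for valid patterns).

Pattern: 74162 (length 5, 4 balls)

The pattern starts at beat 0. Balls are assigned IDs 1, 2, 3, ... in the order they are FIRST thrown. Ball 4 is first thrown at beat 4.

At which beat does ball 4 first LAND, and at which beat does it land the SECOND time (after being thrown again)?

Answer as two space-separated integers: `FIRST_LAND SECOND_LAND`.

Answer: 6 10

Derivation:
Beat 0 (L): throw ball1 h=7 -> lands@7:R; in-air after throw: [b1@7:R]
Beat 1 (R): throw ball2 h=4 -> lands@5:R; in-air after throw: [b2@5:R b1@7:R]
Beat 2 (L): throw ball3 h=1 -> lands@3:R; in-air after throw: [b3@3:R b2@5:R b1@7:R]
Beat 3 (R): throw ball3 h=6 -> lands@9:R; in-air after throw: [b2@5:R b1@7:R b3@9:R]
Beat 4 (L): throw ball4 h=2 -> lands@6:L; in-air after throw: [b2@5:R b4@6:L b1@7:R b3@9:R]
Beat 5 (R): throw ball2 h=7 -> lands@12:L; in-air after throw: [b4@6:L b1@7:R b3@9:R b2@12:L]
Beat 6 (L): throw ball4 h=4 -> lands@10:L; in-air after throw: [b1@7:R b3@9:R b4@10:L b2@12:L]
Beat 7 (R): throw ball1 h=1 -> lands@8:L; in-air after throw: [b1@8:L b3@9:R b4@10:L b2@12:L]
Beat 8 (L): throw ball1 h=6 -> lands@14:L; in-air after throw: [b3@9:R b4@10:L b2@12:L b1@14:L]
Beat 9 (R): throw ball3 h=2 -> lands@11:R; in-air after throw: [b4@10:L b3@11:R b2@12:L b1@14:L]
Beat 10 (L): throw ball4 h=7 -> lands@17:R; in-air after throw: [b3@11:R b2@12:L b1@14:L b4@17:R]
Ball 4: thrown@4 h=2 -> first land @6; rethrown@6 h=4 -> second land @10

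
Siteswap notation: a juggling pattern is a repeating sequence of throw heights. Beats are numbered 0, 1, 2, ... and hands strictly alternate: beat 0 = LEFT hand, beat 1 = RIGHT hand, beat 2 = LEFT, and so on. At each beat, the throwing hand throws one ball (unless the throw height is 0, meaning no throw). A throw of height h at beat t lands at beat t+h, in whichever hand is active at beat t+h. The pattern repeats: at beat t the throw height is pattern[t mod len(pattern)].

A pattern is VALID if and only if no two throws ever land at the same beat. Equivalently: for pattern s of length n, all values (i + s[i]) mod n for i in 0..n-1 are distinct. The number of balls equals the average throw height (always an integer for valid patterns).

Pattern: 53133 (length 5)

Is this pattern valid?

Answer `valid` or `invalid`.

Answer: valid

Derivation:
i=0: (i + s[i]) mod n = (0 + 5) mod 5 = 0
i=1: (i + s[i]) mod n = (1 + 3) mod 5 = 4
i=2: (i + s[i]) mod n = (2 + 1) mod 5 = 3
i=3: (i + s[i]) mod n = (3 + 3) mod 5 = 1
i=4: (i + s[i]) mod n = (4 + 3) mod 5 = 2
Residues: [0, 4, 3, 1, 2], distinct: True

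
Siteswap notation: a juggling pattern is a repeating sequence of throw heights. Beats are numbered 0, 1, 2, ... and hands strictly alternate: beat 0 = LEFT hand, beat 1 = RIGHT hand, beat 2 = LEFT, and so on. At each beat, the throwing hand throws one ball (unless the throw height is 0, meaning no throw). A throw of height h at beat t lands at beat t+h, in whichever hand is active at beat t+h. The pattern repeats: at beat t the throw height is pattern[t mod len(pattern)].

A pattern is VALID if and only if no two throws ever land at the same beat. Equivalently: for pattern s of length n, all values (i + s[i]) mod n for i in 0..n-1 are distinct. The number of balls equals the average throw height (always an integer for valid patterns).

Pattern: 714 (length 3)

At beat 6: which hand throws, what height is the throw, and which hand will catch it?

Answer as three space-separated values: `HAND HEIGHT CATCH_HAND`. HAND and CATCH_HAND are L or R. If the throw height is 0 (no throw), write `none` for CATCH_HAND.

Beat 6: 6 mod 2 = 0, so hand = L
Throw height = pattern[6 mod 3] = pattern[0] = 7
Lands at beat 6+7=13, 13 mod 2 = 1, so catch hand = R

Answer: L 7 R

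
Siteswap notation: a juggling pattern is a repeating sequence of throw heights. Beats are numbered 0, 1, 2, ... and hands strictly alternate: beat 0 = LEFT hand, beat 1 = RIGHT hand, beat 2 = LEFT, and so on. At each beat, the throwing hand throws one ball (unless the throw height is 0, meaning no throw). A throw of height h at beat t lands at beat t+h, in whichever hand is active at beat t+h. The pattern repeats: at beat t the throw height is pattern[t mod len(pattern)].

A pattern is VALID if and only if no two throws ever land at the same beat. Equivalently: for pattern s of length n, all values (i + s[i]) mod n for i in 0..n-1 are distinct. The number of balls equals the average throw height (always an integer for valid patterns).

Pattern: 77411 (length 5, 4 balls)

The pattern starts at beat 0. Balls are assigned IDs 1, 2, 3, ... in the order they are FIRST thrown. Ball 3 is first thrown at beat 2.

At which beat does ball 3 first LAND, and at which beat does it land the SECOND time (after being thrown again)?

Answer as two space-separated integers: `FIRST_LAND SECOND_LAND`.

Answer: 6 13

Derivation:
Beat 0 (L): throw ball1 h=7 -> lands@7:R; in-air after throw: [b1@7:R]
Beat 1 (R): throw ball2 h=7 -> lands@8:L; in-air after throw: [b1@7:R b2@8:L]
Beat 2 (L): throw ball3 h=4 -> lands@6:L; in-air after throw: [b3@6:L b1@7:R b2@8:L]
Beat 3 (R): throw ball4 h=1 -> lands@4:L; in-air after throw: [b4@4:L b3@6:L b1@7:R b2@8:L]
Beat 4 (L): throw ball4 h=1 -> lands@5:R; in-air after throw: [b4@5:R b3@6:L b1@7:R b2@8:L]
Beat 5 (R): throw ball4 h=7 -> lands@12:L; in-air after throw: [b3@6:L b1@7:R b2@8:L b4@12:L]
Beat 6 (L): throw ball3 h=7 -> lands@13:R; in-air after throw: [b1@7:R b2@8:L b4@12:L b3@13:R]
Beat 7 (R): throw ball1 h=4 -> lands@11:R; in-air after throw: [b2@8:L b1@11:R b4@12:L b3@13:R]
Beat 8 (L): throw ball2 h=1 -> lands@9:R; in-air after throw: [b2@9:R b1@11:R b4@12:L b3@13:R]
Beat 9 (R): throw ball2 h=1 -> lands@10:L; in-air after throw: [b2@10:L b1@11:R b4@12:L b3@13:R]
Beat 10 (L): throw ball2 h=7 -> lands@17:R; in-air after throw: [b1@11:R b4@12:L b3@13:R b2@17:R]
Beat 11 (R): throw ball1 h=7 -> lands@18:L; in-air after throw: [b4@12:L b3@13:R b2@17:R b1@18:L]
Beat 12 (L): throw ball4 h=4 -> lands@16:L; in-air after throw: [b3@13:R b4@16:L b2@17:R b1@18:L]
Beat 13 (R): throw ball3 h=1 -> lands@14:L; in-air after throw: [b3@14:L b4@16:L b2@17:R b1@18:L]
Ball 3: thrown@2 h=4 -> first land @6; rethrown@6 h=7 -> second land @13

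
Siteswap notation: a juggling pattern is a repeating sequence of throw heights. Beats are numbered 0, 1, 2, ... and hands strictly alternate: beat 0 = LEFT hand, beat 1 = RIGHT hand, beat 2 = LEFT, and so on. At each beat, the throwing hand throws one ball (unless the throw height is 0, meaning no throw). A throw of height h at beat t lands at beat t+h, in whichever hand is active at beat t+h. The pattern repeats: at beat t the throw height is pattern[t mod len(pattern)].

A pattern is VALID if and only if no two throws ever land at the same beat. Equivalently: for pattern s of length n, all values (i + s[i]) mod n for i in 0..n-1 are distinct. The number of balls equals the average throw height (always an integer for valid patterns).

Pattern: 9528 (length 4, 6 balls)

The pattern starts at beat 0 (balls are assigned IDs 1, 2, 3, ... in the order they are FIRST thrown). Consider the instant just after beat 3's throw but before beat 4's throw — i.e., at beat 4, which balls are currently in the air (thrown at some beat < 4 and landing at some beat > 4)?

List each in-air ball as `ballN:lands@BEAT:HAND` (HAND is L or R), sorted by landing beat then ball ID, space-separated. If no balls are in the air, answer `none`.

Beat 0 (L): throw ball1 h=9 -> lands@9:R; in-air after throw: [b1@9:R]
Beat 1 (R): throw ball2 h=5 -> lands@6:L; in-air after throw: [b2@6:L b1@9:R]
Beat 2 (L): throw ball3 h=2 -> lands@4:L; in-air after throw: [b3@4:L b2@6:L b1@9:R]
Beat 3 (R): throw ball4 h=8 -> lands@11:R; in-air after throw: [b3@4:L b2@6:L b1@9:R b4@11:R]
Beat 4 (L): throw ball3 h=9 -> lands@13:R; in-air after throw: [b2@6:L b1@9:R b4@11:R b3@13:R]

Answer: ball2:lands@6:L ball1:lands@9:R ball4:lands@11:R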